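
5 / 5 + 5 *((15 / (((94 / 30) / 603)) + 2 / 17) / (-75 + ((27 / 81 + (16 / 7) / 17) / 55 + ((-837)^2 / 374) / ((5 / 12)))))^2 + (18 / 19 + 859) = 272917878005819444224487 / 316214020433979904816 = 863.08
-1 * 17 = -17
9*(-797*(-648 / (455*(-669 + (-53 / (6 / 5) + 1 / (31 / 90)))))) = -864547344 / 60109595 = -14.38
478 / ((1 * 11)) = 478 / 11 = 43.45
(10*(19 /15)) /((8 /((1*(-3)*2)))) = -19 /2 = -9.50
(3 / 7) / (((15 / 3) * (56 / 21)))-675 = -188991 / 280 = -674.97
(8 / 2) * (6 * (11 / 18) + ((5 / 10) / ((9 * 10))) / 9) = 5941 / 405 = 14.67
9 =9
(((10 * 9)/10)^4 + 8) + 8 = 6577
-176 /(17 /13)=-2288 /17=-134.59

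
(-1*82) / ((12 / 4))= -82 / 3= -27.33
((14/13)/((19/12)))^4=796594176/3722098081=0.21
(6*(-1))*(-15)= 90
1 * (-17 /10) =-17 /10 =-1.70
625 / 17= 36.76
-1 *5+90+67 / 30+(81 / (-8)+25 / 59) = 548927 / 7080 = 77.53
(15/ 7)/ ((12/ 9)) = 45/ 28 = 1.61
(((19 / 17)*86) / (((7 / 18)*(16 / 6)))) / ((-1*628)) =-22059 / 149464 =-0.15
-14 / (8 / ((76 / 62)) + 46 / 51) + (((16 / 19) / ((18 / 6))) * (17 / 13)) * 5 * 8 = 34130917 / 2666859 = 12.80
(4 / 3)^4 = 256 / 81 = 3.16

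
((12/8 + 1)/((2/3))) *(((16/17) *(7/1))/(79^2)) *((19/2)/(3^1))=1330/106097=0.01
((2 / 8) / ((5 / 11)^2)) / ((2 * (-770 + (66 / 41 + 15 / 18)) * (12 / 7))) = -34727 / 75527600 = -0.00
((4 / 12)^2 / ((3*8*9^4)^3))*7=7 / 35138753210820096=0.00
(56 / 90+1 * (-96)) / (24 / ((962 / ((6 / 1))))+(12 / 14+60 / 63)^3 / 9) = -4779722493 / 40493200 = -118.04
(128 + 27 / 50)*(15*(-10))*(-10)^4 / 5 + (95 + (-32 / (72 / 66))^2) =-347049401 / 9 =-38561044.56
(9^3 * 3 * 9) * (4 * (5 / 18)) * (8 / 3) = 58320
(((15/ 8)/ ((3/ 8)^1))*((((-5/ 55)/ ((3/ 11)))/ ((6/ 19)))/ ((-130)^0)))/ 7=-95/ 126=-0.75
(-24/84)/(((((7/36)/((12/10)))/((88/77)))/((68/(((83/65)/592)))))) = -1808621568/28469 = -63529.51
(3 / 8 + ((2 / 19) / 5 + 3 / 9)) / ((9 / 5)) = 1663 / 4104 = 0.41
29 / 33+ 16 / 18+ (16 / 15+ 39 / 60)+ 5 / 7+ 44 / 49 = 494471 / 97020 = 5.10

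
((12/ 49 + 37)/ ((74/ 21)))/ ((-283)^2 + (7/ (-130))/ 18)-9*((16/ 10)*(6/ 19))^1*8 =-167749268347062/ 4611180065065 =-36.38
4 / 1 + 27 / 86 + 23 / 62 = 6245 / 1333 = 4.68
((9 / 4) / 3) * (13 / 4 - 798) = -9537 / 16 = -596.06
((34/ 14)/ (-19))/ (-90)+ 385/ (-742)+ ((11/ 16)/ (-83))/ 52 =-11338133927/ 21904908480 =-0.52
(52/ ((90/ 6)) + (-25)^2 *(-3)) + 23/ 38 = -1066429/ 570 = -1870.93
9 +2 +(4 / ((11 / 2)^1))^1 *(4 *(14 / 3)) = 811 / 33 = 24.58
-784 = -784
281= 281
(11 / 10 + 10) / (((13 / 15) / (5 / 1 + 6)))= 3663 / 26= 140.88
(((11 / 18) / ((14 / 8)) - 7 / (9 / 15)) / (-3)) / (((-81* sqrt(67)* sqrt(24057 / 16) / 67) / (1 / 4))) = -713* sqrt(2211) / 13640319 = -0.00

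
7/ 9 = 0.78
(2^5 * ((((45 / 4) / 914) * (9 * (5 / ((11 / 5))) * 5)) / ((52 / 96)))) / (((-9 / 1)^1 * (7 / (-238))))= 18360000 / 65351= 280.94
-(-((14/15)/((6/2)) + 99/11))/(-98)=-419/4410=-0.10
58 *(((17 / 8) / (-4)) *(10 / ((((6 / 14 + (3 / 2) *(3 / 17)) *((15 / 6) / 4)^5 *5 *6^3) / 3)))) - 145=-732965633 / 4640625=-157.95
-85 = -85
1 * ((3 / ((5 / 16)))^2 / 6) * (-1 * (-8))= 122.88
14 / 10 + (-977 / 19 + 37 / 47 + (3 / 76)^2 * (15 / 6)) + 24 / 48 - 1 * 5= -145861697 / 2714720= -53.73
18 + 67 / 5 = 157 / 5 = 31.40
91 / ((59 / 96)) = 8736 / 59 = 148.07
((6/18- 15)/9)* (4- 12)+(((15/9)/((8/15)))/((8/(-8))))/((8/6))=9239/864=10.69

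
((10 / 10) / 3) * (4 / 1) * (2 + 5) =28 / 3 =9.33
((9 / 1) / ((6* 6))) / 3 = 1 / 12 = 0.08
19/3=6.33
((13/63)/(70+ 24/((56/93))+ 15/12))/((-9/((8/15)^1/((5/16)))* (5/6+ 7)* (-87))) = 13312/25759779975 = 0.00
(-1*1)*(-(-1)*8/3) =-8/3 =-2.67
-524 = -524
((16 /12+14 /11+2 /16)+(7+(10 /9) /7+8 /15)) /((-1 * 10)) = -288929 /277200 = -1.04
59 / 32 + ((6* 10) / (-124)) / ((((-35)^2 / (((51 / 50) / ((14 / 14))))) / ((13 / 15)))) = 56002517 / 30380000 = 1.84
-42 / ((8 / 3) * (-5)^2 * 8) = -63 / 800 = -0.08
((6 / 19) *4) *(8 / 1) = 192 / 19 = 10.11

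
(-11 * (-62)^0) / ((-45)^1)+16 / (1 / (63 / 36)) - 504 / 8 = -1564 / 45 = -34.76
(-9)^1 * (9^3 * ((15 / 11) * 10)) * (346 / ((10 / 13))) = -442670670 / 11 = -40242788.18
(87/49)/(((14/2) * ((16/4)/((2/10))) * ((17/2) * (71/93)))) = 8091/4140010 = 0.00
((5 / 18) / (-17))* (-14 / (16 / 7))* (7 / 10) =343 / 4896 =0.07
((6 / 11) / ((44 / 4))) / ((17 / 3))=18 / 2057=0.01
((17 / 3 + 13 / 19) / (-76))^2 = 32761 / 4691556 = 0.01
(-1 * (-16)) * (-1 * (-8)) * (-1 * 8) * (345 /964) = -88320 /241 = -366.47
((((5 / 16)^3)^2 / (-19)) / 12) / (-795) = 3125 / 608207634432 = 0.00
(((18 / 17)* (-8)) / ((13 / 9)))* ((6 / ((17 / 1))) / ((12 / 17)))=-648 / 221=-2.93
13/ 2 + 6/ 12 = 7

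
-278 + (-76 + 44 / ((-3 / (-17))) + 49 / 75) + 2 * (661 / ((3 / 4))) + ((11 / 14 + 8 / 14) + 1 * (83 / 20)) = 3494737 / 2100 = 1664.16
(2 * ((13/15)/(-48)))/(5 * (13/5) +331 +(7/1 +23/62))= -403/3921300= -0.00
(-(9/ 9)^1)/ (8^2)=-1/ 64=-0.02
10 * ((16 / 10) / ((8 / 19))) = 38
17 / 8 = 2.12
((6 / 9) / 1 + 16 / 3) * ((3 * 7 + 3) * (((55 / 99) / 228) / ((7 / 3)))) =20 / 133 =0.15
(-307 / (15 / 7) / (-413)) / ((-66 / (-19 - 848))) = 88723 / 19470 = 4.56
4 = 4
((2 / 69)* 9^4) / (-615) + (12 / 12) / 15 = -3431 / 14145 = -0.24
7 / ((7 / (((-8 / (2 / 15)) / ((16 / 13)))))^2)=38025 / 112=339.51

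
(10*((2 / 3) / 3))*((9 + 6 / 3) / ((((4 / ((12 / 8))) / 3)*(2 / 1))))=55 / 4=13.75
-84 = -84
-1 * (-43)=43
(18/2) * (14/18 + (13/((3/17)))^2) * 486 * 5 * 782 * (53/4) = 1229916681360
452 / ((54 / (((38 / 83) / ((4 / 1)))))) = 2147 / 2241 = 0.96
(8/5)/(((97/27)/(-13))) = -5.79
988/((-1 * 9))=-988/9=-109.78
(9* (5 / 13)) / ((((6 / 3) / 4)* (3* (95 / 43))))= 258 / 247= 1.04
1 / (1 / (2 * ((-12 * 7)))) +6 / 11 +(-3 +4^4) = 941 / 11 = 85.55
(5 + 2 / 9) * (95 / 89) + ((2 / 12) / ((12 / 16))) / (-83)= 370417 / 66483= 5.57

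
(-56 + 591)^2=286225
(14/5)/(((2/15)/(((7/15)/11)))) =49/55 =0.89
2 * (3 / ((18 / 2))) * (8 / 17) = 16 / 51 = 0.31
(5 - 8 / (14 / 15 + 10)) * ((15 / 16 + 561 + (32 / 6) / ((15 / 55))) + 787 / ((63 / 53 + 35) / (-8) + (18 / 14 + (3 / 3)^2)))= 2137045225 / 2178576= 980.94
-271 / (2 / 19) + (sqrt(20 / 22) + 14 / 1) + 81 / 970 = -1241802 / 485 + sqrt(110) / 11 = -2559.46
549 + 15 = 564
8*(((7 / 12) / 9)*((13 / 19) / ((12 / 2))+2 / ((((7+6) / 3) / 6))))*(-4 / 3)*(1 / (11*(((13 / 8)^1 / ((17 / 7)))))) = -2324512 / 8583003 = -0.27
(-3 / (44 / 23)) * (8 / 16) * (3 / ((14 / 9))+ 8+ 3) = -12489 / 1232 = -10.14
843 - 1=842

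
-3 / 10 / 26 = -3 / 260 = -0.01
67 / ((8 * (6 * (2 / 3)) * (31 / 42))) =2.84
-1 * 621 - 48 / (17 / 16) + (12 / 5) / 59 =-3340671 / 5015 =-666.14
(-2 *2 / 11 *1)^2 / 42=8 / 2541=0.00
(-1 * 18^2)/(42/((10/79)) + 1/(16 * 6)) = -155520/159269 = -0.98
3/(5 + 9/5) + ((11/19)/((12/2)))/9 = 3941/8721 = 0.45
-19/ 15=-1.27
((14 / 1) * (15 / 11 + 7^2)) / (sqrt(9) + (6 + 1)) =70.51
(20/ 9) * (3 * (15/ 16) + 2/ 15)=707/ 108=6.55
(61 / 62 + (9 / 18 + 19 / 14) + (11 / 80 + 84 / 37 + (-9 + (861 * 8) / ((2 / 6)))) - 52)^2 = 175220561172330748881 / 412574982400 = 424699917.95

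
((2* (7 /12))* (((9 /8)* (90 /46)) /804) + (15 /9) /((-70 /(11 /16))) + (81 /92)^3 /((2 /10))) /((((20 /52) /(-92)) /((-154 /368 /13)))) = 10241694683 /391290720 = 26.17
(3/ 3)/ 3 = 1/ 3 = 0.33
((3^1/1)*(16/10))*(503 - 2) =12024/5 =2404.80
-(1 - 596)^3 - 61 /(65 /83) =13691911812 /65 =210644797.11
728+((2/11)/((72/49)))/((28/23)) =1153313/1584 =728.10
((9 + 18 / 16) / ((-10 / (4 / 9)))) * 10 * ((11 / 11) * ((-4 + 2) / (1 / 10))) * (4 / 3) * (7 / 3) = 280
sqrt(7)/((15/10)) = 1.76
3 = 3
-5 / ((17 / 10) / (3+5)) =-400 / 17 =-23.53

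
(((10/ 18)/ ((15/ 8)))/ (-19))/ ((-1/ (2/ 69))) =16/ 35397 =0.00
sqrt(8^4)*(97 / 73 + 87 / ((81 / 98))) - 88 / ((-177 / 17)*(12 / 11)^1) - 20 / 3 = 793406666 / 116289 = 6822.71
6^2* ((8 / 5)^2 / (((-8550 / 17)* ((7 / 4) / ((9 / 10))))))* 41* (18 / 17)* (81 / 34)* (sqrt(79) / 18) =-3825792* sqrt(79) / 7065625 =-4.81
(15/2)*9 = 135/2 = 67.50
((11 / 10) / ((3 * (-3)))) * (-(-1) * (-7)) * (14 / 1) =539 / 45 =11.98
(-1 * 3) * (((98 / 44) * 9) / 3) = -441 / 22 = -20.05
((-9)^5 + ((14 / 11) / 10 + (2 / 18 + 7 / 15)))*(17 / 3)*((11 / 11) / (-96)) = 248445701 / 71280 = 3485.49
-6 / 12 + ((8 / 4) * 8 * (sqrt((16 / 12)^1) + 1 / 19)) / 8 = -15 / 38 + 4 * sqrt(3) / 3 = 1.91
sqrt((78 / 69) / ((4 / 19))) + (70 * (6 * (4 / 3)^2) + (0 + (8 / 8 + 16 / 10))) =sqrt(11362) / 46 + 11239 / 15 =751.58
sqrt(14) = 3.74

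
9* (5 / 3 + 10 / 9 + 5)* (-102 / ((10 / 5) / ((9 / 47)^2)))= -289170 / 2209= -130.91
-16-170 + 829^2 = 687055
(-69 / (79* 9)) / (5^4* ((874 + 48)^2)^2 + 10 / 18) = -0.00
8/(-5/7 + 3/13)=-182/11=-16.55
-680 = -680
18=18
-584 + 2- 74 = -656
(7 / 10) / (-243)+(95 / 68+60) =5072387 / 82620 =61.39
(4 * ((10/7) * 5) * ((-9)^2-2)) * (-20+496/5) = 1251360/7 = 178765.71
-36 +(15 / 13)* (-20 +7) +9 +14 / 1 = -28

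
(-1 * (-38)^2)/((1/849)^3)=-883670310756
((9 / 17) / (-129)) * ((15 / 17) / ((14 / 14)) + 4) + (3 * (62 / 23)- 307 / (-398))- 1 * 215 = -23452289313 / 113756758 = -206.16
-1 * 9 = -9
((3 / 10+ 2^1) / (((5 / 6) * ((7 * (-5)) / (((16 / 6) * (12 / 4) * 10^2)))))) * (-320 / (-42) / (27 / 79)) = -1860608 / 1323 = -1406.36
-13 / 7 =-1.86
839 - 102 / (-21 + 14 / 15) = 254069 / 301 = 844.08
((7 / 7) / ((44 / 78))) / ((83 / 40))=780 / 913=0.85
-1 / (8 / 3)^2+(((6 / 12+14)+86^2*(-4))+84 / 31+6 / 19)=-1114543125 / 37696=-29566.62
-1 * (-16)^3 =4096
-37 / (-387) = 37 / 387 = 0.10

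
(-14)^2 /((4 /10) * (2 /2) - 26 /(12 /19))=-5880 /1223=-4.81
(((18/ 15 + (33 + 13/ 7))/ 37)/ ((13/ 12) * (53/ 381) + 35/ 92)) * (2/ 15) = 22117812/ 90410425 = 0.24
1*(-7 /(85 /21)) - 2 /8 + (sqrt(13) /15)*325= -673 /340 + 65*sqrt(13) /3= 76.14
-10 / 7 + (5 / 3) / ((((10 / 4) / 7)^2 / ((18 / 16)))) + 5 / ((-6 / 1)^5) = 3611777 / 272160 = 13.27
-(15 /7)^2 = -225 /49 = -4.59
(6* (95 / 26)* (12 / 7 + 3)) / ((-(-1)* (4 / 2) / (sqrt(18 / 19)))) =1485* sqrt(38) / 182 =50.30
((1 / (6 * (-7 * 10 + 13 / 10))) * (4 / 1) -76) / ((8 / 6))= -39164 / 687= -57.01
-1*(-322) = 322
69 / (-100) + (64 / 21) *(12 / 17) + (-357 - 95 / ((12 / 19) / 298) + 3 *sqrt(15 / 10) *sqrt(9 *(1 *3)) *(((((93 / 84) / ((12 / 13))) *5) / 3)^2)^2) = -1612915483 / 35700 + 16485427050625 *sqrt(2) / 76473040896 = -44874.84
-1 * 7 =-7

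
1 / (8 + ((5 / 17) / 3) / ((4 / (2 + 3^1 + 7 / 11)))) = 1122 / 9131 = 0.12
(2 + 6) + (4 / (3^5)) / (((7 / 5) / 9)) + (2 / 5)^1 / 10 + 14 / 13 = 566507 / 61425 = 9.22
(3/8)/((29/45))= 135/232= 0.58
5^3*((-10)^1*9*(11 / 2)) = -61875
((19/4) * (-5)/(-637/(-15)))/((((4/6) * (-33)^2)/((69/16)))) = -32775/9865856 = -0.00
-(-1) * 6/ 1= 6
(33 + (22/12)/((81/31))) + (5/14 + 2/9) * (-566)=-1000933/3402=-294.22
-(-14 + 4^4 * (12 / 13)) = -2890 / 13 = -222.31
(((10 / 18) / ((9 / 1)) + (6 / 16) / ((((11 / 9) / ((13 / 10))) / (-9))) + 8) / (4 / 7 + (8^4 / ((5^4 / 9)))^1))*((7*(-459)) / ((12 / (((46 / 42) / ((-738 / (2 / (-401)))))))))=-109056107125 / 732815937444096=-0.00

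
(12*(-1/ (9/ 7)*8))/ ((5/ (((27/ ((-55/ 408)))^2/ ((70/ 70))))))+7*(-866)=-9152656198/ 15125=-605134.29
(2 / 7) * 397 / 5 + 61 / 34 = 29131 / 1190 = 24.48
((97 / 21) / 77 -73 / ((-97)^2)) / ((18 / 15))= 1986580 / 45643059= 0.04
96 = 96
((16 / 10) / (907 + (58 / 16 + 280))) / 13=64 / 619125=0.00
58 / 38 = 29 / 19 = 1.53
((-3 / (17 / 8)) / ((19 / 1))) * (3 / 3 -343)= 432 / 17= 25.41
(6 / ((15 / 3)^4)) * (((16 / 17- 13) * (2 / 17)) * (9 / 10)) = -0.01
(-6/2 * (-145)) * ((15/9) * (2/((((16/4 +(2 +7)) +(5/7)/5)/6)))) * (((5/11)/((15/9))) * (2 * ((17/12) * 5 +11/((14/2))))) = 1581225/506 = 3124.95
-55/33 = -5/3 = -1.67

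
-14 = -14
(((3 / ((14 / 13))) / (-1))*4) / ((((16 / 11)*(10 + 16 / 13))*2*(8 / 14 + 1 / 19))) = -105963 / 193888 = -0.55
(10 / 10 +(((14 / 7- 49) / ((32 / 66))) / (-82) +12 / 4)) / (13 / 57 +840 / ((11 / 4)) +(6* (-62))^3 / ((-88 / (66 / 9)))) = 4262973 / 3529229449952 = 0.00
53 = 53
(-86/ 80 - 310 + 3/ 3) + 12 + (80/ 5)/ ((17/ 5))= -199491/ 680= -293.37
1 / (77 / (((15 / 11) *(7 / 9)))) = 5 / 363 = 0.01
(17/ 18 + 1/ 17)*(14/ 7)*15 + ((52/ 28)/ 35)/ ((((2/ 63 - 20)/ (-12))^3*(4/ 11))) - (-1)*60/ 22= 1349160244853/ 41061601185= 32.86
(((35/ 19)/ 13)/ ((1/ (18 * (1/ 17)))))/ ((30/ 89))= 1869/ 4199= 0.45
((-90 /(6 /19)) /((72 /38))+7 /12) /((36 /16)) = -1798 /27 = -66.59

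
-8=-8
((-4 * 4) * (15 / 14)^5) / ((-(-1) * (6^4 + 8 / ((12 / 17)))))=-2278125 / 131834108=-0.02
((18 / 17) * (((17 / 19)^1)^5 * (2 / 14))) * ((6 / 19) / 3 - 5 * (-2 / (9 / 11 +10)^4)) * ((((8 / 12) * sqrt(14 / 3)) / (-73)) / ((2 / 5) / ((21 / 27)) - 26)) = 2019248160 * sqrt(42) / 1838829612214399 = 0.00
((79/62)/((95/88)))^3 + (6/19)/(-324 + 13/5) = 67452118354582/41046088210375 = 1.64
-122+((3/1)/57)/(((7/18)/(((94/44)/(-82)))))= -14636275/119966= -122.00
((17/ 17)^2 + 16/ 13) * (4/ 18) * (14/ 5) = 812/ 585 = 1.39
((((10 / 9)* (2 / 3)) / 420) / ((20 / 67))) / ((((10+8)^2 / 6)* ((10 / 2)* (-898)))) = -67 / 2749496400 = -0.00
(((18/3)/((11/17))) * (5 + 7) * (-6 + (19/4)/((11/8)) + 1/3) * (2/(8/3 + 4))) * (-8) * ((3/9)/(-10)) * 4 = -238272/3025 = -78.77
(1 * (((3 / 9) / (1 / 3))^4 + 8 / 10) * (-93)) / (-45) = 93 / 25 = 3.72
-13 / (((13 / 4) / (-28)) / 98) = 10976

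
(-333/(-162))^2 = 1369/324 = 4.23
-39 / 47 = -0.83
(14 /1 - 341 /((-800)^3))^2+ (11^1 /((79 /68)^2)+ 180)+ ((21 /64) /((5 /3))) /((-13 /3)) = 8169339072644046042226373 /21268529152000000000000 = 384.10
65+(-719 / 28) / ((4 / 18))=-2831 / 56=-50.55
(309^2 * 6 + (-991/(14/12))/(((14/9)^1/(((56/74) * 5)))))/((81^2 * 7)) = 1825214/146853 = 12.43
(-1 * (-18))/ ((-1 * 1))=-18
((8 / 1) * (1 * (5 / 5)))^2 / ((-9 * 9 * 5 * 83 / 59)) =-3776 / 33615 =-0.11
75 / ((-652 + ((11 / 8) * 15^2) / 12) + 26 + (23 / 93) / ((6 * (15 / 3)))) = -0.12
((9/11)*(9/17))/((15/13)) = 0.38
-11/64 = -0.17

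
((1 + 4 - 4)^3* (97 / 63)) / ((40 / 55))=1067 / 504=2.12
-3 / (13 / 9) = -27 / 13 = -2.08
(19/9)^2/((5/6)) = 722/135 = 5.35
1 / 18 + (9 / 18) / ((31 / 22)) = 229 / 558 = 0.41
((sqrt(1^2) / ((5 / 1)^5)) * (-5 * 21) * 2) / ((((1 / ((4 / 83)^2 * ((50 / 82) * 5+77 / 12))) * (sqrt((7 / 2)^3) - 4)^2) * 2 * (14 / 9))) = -315856368 / 8160128140625 - 75108096 * sqrt(14) / 8160128140625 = -0.00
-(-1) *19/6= 19/6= 3.17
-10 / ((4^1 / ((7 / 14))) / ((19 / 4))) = -95 / 16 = -5.94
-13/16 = -0.81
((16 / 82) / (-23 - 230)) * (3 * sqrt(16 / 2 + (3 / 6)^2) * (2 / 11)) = -0.00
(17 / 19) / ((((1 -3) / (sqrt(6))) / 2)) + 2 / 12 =1 / 6 -17 * sqrt(6) / 19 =-2.02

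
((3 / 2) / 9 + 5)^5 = 28629151 / 7776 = 3681.73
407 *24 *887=8664216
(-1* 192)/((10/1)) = -96/5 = -19.20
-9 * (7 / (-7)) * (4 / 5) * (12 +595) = 21852 / 5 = 4370.40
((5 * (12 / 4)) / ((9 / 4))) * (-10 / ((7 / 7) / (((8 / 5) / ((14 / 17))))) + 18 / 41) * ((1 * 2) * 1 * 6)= -436000 / 287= -1519.16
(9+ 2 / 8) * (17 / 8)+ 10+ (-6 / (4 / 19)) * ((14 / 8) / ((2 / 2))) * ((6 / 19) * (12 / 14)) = 517 / 32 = 16.16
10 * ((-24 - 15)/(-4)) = 195/2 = 97.50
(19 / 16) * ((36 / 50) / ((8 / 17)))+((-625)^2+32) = 625054107 / 1600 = 390658.82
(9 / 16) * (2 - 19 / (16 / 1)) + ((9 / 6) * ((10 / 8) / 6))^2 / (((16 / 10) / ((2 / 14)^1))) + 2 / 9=88765 / 129024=0.69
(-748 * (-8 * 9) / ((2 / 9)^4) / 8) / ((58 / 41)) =452728683 / 232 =1951416.74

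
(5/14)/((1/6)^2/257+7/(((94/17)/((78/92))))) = 12501765/37574999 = 0.33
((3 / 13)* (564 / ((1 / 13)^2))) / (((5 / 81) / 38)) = 67703688 / 5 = 13540737.60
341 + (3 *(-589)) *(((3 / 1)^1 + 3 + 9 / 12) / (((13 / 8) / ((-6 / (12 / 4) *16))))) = 3057809 / 13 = 235216.08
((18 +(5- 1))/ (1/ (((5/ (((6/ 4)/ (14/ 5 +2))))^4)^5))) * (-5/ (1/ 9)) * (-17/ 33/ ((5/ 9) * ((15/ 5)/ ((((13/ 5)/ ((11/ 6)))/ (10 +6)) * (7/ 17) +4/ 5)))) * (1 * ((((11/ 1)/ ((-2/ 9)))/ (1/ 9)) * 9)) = -6203629590836228583675232518144/ 5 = -1240725918167245716735047000000.00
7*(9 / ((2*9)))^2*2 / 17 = 0.21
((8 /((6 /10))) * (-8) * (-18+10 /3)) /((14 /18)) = 14080 /7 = 2011.43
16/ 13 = 1.23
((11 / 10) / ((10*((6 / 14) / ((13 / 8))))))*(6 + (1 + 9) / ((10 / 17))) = 23023 / 2400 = 9.59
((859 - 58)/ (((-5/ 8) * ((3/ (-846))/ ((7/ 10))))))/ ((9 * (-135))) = -234248/ 1125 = -208.22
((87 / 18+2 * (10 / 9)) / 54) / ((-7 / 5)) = -635 / 6804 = -0.09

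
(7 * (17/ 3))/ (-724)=-119/ 2172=-0.05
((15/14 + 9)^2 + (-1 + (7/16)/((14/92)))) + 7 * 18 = 89889/392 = 229.31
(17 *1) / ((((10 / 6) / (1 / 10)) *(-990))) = -17 / 16500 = -0.00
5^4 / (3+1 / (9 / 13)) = 1125 / 8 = 140.62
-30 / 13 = -2.31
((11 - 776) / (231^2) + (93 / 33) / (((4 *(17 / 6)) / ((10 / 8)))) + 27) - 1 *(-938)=778361035 / 806344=965.30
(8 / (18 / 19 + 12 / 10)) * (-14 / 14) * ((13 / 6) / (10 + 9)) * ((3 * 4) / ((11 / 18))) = -1560 / 187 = -8.34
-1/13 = -0.08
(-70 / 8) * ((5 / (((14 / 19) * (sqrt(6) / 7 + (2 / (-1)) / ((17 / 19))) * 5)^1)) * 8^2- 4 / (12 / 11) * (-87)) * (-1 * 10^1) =1686006175 / 69022- 7687400 * sqrt(6) / 34511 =23881.45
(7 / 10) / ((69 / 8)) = 28 / 345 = 0.08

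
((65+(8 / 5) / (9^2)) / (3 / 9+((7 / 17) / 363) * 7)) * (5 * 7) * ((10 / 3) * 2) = 3791688670 / 85293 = 44454.86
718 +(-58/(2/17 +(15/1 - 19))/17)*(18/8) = 31679/44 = 719.98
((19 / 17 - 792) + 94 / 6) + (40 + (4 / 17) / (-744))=-2324753 / 3162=-735.22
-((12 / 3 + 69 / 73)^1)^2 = -130321 / 5329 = -24.46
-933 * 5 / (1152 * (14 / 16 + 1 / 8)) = -1555 / 384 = -4.05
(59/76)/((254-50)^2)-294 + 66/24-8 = -946472629/3162816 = -299.25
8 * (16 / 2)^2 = 512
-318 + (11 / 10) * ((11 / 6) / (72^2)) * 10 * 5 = -9890467 / 31104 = -317.98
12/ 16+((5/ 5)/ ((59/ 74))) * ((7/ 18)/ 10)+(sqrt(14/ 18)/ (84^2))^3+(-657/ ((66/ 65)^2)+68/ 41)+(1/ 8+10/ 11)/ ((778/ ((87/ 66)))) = -104077869727079/ 163958271840+sqrt(7)/ 1355006693376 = -634.78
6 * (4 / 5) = 24 / 5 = 4.80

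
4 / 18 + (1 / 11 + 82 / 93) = 3667 / 3069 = 1.19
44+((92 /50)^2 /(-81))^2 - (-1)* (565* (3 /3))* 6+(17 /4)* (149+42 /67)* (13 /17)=2692668917536333 /686854687500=3920.29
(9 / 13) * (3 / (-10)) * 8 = -108 / 65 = -1.66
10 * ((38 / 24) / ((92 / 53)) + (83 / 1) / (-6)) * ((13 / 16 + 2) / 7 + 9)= -25035075 / 20608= -1214.82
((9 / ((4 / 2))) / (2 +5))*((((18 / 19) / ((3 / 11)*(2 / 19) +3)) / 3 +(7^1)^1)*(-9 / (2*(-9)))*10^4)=33727500 / 1477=22835.14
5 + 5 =10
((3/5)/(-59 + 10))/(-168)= 1/13720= 0.00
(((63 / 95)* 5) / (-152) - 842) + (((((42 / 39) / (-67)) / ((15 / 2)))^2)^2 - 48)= -74892011698825049412847 / 84146265278836605000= -890.02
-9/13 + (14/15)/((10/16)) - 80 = -77219/975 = -79.20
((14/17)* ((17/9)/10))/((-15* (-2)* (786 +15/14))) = 49/7437825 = 0.00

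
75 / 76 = 0.99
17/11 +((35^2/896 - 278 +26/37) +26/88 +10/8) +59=-11140167/52096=-213.84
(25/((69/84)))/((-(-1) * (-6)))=-350/69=-5.07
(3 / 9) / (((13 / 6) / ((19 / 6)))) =19 / 39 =0.49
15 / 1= 15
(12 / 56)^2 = 9 / 196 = 0.05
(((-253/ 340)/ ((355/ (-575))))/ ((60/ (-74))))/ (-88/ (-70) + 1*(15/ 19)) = -28635299/ 39425448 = -0.73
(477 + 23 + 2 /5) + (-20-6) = 474.40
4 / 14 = 0.29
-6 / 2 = -3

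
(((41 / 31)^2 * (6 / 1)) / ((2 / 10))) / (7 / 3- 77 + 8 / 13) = -983385 / 1387684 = -0.71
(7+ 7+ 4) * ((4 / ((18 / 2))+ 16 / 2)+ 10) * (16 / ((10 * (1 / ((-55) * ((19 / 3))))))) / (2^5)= -17347 / 3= -5782.33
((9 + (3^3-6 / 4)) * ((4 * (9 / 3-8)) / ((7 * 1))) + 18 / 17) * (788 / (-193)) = 9143952 / 22967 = 398.13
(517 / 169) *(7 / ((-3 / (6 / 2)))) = -3619 / 169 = -21.41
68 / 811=0.08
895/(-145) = -179/29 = -6.17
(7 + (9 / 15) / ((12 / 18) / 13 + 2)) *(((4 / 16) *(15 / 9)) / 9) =2917 / 8640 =0.34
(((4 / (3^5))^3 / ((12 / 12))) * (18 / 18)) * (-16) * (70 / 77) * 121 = -112640 / 14348907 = -0.01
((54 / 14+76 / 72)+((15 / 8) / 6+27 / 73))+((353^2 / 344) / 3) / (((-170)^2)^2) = 7393028965630597 / 1321348991760000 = 5.60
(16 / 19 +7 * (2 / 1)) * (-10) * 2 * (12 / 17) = -67680 / 323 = -209.54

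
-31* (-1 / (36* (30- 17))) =31 / 468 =0.07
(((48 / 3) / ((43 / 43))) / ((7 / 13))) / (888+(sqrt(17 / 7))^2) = 208 / 6233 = 0.03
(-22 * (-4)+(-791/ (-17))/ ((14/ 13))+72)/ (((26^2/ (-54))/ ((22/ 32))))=-11.16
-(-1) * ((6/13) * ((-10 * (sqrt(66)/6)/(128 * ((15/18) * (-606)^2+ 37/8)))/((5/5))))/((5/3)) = -3 * sqrt(66)/254620808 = -0.00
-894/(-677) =894/677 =1.32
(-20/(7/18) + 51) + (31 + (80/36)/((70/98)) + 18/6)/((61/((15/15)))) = 691/3843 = 0.18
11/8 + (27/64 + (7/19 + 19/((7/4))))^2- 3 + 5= 139.04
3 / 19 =0.16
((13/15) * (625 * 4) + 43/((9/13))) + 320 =22939/9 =2548.78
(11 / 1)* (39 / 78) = 11 / 2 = 5.50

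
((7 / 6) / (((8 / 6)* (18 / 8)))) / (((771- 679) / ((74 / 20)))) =259 / 16560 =0.02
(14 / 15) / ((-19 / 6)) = -0.29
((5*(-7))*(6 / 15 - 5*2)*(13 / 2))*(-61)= -133224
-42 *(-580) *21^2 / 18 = 596820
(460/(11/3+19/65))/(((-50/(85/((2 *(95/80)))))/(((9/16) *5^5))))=-2144390625/14668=-146195.16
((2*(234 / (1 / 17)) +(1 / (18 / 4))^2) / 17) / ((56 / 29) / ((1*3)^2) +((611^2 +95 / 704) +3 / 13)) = 171039531520 / 136436649286023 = 0.00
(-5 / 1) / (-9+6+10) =-5 / 7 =-0.71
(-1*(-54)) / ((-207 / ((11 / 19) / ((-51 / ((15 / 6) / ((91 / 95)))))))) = 275 / 35581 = 0.01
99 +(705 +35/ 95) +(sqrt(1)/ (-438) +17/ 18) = 10052692/ 12483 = 805.31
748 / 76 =187 / 19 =9.84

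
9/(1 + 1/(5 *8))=360/41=8.78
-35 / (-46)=35 / 46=0.76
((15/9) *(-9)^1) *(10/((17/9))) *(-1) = 1350/17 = 79.41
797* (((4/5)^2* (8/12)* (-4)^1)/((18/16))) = -816128/675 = -1209.08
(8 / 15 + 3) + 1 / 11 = 598 / 165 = 3.62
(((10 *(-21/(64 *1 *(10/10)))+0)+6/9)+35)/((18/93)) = 96379/576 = 167.32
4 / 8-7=-13 / 2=-6.50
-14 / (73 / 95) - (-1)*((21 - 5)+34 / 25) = -0.86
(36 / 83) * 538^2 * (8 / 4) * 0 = 0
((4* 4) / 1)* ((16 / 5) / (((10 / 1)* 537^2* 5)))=0.00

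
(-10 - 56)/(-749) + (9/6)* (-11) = -24585/1498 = -16.41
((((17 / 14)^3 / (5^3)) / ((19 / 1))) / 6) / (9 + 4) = 4913 / 508326000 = 0.00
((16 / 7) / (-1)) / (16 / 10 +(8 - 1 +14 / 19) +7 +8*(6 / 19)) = -95 / 784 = -0.12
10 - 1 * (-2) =12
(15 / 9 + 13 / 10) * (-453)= -13439 / 10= -1343.90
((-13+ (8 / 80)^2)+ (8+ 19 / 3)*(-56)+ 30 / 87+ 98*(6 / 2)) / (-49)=4535413 / 426300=10.64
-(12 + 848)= -860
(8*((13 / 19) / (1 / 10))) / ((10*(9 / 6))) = 208 / 57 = 3.65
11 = 11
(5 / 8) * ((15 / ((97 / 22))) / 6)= 275 / 776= 0.35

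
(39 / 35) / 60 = 13 / 700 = 0.02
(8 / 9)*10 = 80 / 9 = 8.89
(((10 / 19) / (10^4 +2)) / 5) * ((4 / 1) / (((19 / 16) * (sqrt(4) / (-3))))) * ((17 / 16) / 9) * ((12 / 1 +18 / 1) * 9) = -1020 / 601787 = -0.00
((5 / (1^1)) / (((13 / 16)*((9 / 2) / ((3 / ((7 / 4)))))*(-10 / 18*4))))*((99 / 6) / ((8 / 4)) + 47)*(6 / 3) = -816 / 7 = -116.57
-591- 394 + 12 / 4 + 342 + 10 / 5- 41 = -679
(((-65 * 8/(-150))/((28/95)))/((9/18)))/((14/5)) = 1235/147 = 8.40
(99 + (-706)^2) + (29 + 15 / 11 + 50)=5484769 / 11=498615.36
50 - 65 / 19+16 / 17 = 15349 / 323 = 47.52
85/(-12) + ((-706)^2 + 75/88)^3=253162692107055537075641/2044416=123831300531328035.52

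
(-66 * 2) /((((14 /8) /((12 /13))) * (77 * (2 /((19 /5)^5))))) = -713116512 /1990625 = -358.24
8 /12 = 2 /3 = 0.67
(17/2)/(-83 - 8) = -17/182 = -0.09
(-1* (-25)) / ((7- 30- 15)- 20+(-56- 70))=-25 / 184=-0.14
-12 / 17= -0.71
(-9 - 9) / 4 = -9 / 2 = -4.50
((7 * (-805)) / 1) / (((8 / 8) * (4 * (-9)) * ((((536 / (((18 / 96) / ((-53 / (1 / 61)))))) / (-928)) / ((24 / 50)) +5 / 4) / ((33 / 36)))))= 359513 / 51989772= 0.01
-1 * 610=-610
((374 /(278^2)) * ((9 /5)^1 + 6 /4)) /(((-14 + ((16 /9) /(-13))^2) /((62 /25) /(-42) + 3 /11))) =-1579423131 /6471230832500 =-0.00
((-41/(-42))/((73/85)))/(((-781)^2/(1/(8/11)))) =3485/1360102128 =0.00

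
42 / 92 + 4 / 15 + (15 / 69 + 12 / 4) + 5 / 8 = 12601 / 2760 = 4.57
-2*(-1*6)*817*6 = 58824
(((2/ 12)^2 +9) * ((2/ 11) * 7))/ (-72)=-2275/ 14256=-0.16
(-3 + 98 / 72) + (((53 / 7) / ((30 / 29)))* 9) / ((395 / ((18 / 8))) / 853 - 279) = -5056901341 / 2696781780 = -1.88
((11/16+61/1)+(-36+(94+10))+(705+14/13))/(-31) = -173839/6448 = -26.96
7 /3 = 2.33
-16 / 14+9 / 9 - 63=-442 / 7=-63.14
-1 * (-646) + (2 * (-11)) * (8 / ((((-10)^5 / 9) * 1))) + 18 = 4150099 / 6250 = 664.02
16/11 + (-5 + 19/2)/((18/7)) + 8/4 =5.20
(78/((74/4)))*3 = 468/37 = 12.65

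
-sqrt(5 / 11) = -sqrt(55) / 11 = -0.67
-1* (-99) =99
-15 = -15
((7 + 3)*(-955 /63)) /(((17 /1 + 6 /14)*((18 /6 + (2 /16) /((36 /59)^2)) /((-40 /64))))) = 687600 /421937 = 1.63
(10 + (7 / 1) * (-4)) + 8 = -10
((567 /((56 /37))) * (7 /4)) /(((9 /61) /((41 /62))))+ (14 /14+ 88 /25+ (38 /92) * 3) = 3358722841 /1140800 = 2944.18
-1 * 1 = -1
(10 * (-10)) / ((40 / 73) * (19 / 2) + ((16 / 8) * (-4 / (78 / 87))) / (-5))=-118625 / 8292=-14.31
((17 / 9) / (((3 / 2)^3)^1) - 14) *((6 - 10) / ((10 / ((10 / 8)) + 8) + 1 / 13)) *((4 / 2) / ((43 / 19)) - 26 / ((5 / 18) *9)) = -10529584 / 330885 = -31.82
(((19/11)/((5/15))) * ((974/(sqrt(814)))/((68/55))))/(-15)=-9253 * sqrt(814)/27676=-9.54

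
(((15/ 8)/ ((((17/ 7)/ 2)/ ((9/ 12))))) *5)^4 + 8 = 6197289448673/ 5473632256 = 1132.21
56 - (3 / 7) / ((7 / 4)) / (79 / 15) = 55.95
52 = 52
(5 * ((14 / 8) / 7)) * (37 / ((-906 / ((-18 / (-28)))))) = -555 / 16912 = -0.03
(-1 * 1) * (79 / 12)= -79 / 12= -6.58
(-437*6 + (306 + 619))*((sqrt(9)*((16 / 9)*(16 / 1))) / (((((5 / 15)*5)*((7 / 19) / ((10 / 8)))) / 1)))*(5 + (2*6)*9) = -233181376 / 7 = -33311625.14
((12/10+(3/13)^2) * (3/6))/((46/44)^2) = 256278/447005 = 0.57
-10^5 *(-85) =8500000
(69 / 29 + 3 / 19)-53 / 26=7145 / 14326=0.50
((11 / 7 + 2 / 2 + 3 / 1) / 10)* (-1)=-39 / 70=-0.56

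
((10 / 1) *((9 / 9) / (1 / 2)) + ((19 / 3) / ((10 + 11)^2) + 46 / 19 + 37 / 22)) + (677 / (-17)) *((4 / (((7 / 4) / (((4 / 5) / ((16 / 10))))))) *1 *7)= -2768391985 / 9401238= -294.47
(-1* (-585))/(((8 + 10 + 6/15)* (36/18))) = 2925/184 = 15.90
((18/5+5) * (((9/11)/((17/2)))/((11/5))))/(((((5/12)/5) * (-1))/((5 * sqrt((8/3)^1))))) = -30960 * sqrt(6)/2057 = -36.87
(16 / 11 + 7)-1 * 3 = 60 / 11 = 5.45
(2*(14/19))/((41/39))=1092/779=1.40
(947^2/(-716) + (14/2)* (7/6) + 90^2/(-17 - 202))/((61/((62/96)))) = -6228526355/459122112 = -13.57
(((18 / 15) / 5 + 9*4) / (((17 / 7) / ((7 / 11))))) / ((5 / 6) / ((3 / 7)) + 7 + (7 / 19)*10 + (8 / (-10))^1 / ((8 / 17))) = 3795687 / 4368320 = 0.87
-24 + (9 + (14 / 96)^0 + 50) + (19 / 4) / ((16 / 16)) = 163 / 4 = 40.75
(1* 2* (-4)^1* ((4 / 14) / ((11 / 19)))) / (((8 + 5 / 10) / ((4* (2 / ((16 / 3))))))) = -912 / 1309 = -0.70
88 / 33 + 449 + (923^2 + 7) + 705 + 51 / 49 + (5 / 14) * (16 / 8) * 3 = 125405090 / 147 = 853095.85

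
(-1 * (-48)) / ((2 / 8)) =192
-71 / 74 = -0.96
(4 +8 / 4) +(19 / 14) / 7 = 6.19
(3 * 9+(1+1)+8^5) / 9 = 32797 / 9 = 3644.11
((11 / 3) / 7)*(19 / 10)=209 / 210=1.00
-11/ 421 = -0.03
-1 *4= -4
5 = 5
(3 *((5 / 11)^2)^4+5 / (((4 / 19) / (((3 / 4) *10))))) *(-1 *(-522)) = 79727873690925 / 857435524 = 92984.10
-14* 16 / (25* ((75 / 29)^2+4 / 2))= -188384 / 182675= -1.03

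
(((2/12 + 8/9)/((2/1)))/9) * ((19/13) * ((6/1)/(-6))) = -361/4212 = -0.09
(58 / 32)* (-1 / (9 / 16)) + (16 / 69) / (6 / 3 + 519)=-347459 / 107847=-3.22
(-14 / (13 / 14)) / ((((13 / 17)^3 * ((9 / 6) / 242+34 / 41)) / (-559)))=821675824816 / 36424063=22558.60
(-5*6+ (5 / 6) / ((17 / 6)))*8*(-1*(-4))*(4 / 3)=-64640 / 51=-1267.45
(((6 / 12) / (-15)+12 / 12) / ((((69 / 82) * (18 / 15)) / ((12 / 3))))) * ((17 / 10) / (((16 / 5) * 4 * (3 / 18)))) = 20213 / 6624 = 3.05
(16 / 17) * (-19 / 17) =-304 / 289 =-1.05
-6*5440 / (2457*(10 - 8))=-5440 / 819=-6.64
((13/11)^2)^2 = 1.95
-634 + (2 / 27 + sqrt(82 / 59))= -17116 / 27 + sqrt(4838) / 59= -632.75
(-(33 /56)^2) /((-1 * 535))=1089 /1677760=0.00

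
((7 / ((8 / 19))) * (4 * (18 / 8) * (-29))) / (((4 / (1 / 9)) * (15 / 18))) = -144.64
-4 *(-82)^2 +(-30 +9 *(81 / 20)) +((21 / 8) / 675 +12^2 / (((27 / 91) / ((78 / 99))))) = -58315757 / 2200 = -26507.16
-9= -9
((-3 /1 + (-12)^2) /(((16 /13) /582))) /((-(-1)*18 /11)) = 651937 /16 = 40746.06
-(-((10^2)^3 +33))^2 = -1000066001089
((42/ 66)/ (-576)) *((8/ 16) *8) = -7/ 1584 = -0.00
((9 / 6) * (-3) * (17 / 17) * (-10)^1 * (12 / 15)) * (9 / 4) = 81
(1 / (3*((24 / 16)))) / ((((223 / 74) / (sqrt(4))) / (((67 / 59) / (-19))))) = -19832 / 2249847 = -0.01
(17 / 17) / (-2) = -1 / 2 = -0.50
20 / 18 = 10 / 9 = 1.11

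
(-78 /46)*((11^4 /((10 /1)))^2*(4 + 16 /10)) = -58519974513 /2875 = -20354773.74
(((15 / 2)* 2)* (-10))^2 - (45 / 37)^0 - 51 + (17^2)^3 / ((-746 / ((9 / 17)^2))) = 9981007 / 746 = 13379.37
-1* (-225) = 225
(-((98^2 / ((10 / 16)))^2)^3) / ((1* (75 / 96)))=-6582680986455533438466227437568 / 390625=-16851663325326165602473540.00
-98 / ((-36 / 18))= 49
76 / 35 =2.17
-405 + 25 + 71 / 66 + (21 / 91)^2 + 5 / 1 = -4170157 / 11154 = -373.87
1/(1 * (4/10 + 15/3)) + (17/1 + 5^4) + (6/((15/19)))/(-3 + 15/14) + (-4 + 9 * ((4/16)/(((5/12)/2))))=29027/45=645.04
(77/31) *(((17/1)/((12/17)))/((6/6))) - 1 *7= 19649/372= 52.82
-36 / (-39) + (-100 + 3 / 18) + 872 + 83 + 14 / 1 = 67867 / 78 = 870.09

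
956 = 956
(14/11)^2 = 196/121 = 1.62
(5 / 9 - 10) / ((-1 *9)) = 85 / 81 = 1.05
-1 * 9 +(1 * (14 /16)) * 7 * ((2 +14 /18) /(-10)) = -1541 /144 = -10.70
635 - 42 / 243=51421 / 81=634.83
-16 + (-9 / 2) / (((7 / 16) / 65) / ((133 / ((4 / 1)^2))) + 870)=-16.01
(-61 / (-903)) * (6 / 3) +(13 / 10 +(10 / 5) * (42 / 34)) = 3.91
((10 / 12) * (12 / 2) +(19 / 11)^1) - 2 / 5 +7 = 733 / 55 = 13.33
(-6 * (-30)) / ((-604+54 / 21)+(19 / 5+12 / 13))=-81900 / 271501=-0.30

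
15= 15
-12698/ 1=-12698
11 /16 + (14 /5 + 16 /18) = 3151 /720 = 4.38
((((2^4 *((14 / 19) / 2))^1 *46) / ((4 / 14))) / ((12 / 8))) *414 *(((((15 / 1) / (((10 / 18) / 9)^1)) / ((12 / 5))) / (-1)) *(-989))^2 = 49904031062220300 / 19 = 2626527950643173.68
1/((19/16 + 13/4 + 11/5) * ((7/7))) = 0.15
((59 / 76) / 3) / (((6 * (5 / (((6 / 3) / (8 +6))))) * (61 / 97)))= 5723 / 2920680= 0.00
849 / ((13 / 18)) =15282 / 13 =1175.54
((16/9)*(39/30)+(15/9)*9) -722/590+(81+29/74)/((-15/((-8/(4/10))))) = 12241054/98235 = 124.61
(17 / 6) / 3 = 17 / 18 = 0.94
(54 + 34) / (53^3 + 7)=22 / 37221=0.00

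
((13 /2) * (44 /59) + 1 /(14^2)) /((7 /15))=841725 /80948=10.40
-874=-874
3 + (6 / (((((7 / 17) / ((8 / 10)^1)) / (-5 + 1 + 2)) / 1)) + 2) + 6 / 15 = -627 / 35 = -17.91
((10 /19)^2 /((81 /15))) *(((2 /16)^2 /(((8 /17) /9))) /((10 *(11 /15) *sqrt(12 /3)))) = 2125 /2033152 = 0.00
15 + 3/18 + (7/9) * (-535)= -400.94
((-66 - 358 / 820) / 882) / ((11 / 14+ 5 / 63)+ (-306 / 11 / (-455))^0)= -27239 / 674450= -0.04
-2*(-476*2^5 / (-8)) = -3808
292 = 292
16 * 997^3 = 15856431568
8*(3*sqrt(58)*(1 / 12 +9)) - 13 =-13 +218*sqrt(58) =1647.24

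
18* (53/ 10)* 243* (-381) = -44162091/ 5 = -8832418.20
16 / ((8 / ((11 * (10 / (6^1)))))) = 110 / 3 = 36.67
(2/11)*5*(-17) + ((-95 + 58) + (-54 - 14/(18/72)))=-1787/11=-162.45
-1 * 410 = -410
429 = 429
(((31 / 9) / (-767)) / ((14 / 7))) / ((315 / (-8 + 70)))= -961 / 2174445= -0.00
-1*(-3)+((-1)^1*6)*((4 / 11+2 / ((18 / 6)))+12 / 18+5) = -409 / 11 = -37.18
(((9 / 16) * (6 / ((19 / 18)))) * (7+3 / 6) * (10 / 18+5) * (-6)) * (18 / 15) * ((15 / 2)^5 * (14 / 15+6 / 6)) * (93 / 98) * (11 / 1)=-27371979421875 / 59584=-459384724.45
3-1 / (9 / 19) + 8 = 8.89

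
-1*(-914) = 914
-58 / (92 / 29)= -841 / 46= -18.28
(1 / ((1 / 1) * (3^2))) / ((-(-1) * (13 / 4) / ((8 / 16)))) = 2 / 117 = 0.02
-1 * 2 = -2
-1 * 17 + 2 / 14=-118 / 7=-16.86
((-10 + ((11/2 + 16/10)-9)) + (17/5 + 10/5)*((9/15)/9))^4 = 17734.68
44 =44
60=60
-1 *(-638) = 638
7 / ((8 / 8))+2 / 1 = 9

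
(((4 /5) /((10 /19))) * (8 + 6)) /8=133 /50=2.66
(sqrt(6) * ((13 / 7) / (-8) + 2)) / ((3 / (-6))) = -99 * sqrt(6) / 28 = -8.66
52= 52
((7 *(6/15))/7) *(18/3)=12/5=2.40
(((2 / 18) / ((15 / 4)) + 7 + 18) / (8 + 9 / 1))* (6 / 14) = 3379 / 5355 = 0.63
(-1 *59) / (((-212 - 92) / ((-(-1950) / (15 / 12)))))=11505 / 38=302.76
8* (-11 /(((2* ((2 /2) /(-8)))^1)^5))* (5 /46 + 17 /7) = 36810752 /161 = 228638.21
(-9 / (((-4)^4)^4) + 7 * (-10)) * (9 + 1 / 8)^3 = -116957070484663393 / 2199023255552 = -53185.92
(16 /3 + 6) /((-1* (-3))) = 34 /9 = 3.78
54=54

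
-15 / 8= -1.88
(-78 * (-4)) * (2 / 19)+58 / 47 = 30430 / 893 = 34.08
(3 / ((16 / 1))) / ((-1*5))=-3 / 80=-0.04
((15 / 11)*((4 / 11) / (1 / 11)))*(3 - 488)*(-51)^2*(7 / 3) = -176607900 / 11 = -16055263.64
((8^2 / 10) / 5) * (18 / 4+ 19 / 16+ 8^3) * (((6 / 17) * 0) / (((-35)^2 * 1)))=0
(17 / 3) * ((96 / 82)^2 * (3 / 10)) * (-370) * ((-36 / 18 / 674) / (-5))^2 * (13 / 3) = -6279936 / 4772737225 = -0.00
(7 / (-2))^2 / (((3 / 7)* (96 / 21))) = 2401 / 384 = 6.25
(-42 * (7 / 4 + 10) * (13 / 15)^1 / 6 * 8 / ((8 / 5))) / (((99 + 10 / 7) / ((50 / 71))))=-748475 / 299478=-2.50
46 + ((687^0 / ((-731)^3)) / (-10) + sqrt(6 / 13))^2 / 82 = sqrt(78) / 2081993359030 + 18251080389852234780493 / 396714075600148490600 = 46.01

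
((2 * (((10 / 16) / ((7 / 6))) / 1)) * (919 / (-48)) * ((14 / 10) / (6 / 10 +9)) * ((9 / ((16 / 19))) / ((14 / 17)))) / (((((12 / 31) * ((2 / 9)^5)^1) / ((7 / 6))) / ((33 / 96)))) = -9961705754055 / 134217728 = -74220.49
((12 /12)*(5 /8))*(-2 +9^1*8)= 175 /4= 43.75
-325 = -325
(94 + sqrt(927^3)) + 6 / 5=28319.27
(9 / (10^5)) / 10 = 9 / 1000000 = 0.00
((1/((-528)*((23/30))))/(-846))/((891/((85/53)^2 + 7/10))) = 91913/8571173969952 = 0.00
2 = 2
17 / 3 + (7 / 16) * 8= 55 / 6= 9.17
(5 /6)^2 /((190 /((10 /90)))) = 5 /12312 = 0.00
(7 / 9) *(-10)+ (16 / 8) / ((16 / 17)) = -407 / 72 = -5.65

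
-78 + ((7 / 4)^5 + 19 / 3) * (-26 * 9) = -2765139 / 512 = -5400.66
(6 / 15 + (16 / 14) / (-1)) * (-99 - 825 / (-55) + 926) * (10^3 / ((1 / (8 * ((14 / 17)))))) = -70054400 / 17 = -4120847.06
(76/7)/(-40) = -19/70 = -0.27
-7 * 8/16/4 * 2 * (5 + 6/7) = -41/4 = -10.25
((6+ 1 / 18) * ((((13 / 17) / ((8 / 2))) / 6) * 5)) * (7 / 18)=49595 / 132192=0.38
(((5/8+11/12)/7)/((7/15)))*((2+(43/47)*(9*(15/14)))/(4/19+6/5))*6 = 375454725/17281712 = 21.73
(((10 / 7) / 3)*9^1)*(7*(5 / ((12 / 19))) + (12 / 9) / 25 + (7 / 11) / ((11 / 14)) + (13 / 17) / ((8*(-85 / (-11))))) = 1181091003 / 4895660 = 241.25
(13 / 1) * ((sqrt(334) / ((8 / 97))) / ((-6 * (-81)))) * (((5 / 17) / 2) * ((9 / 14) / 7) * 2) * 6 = 6305 * sqrt(334) / 119952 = 0.96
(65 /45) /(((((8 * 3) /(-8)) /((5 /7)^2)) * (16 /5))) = -1625 /21168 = -0.08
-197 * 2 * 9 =-3546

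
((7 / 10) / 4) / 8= 7 / 320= 0.02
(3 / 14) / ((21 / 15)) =0.15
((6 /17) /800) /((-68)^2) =3 /31443200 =0.00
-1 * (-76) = 76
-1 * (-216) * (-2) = -432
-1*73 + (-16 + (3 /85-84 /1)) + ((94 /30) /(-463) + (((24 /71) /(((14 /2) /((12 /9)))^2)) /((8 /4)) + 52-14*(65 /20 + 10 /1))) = -251760134771 /821496270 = -306.47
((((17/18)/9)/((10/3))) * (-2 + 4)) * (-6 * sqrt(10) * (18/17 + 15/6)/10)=-121 * sqrt(10)/900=-0.43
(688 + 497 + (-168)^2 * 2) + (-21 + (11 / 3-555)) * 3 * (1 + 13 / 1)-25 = 33570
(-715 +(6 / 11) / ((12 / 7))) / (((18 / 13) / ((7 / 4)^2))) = -1112839 / 704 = -1580.74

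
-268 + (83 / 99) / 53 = -1406113 / 5247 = -267.98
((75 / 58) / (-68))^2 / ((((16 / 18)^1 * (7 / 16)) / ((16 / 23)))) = 50625 / 78261778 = 0.00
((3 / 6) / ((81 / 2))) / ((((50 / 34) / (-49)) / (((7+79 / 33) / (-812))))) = 3689 / 775170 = 0.00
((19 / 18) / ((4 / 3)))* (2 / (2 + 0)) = 0.79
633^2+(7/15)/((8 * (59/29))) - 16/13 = 36879304919/92040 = 400687.80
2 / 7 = 0.29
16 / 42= 8 / 21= 0.38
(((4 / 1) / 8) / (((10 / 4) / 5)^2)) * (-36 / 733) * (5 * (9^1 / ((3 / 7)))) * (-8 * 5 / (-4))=-75600 / 733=-103.14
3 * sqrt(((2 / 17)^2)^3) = 24 / 4913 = 0.00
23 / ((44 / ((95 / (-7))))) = -2185 / 308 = -7.09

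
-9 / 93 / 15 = -1 / 155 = -0.01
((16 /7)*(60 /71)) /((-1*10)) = -96 /497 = -0.19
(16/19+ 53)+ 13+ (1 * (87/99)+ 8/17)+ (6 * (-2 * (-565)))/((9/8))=21655031/3553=6094.86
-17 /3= -5.67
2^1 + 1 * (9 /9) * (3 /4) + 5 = 31 /4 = 7.75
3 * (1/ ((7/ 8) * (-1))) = -24/ 7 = -3.43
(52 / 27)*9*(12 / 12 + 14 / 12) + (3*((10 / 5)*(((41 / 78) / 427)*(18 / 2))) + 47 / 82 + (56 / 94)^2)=348858215591 / 9049473342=38.55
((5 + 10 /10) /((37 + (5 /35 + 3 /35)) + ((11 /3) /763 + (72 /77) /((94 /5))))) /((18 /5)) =9861775 /220606612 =0.04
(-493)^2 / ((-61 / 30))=-7291470 / 61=-119532.30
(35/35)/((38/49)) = 49/38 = 1.29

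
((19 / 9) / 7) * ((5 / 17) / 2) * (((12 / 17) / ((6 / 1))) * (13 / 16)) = 0.00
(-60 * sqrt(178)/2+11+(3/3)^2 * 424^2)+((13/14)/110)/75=20765398513/115500 - 30 * sqrt(178)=179386.75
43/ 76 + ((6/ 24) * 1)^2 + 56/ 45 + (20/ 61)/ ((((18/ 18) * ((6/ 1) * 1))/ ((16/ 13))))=21045467/ 10848240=1.94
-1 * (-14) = 14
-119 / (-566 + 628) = -119 / 62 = -1.92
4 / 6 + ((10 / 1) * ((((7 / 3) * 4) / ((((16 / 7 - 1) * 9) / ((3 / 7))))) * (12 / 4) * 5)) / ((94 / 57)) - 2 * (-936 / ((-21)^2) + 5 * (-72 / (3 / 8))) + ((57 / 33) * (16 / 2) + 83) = 468117017 / 227997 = 2053.17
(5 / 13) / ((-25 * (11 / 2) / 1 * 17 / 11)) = -2 / 1105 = -0.00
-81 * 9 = -729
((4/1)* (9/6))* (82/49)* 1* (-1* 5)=-2460/49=-50.20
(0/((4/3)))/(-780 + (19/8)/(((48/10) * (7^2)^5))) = 0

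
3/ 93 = 1/ 31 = 0.03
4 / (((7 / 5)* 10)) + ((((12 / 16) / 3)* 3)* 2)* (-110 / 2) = -1151 / 14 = -82.21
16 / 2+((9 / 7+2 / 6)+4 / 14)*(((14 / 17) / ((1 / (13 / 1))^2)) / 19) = 21272 / 969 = 21.95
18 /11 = 1.64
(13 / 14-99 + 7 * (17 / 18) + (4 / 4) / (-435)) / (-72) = 835511 / 657720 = 1.27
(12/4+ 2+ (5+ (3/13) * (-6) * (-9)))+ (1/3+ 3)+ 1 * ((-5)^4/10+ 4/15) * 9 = 230371/390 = 590.69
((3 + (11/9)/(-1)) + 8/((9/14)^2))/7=1712/567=3.02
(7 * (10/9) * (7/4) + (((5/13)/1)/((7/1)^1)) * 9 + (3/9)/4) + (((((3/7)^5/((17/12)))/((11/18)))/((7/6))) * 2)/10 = 730606581539/51480849420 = 14.19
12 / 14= 6 / 7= 0.86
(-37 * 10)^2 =136900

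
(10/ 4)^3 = 125/ 8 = 15.62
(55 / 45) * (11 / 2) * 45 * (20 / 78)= 3025 / 39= 77.56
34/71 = 0.48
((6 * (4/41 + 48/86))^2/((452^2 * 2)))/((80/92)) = 0.00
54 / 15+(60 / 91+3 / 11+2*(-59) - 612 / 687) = -131071723 / 1146145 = -114.36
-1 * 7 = -7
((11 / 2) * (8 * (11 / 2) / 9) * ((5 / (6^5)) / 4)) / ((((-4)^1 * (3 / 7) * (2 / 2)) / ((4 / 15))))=-847 / 1259712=-0.00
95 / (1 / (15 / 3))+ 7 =482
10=10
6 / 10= 0.60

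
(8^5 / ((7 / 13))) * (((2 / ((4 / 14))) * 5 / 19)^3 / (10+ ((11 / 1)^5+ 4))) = 521830400 / 220948967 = 2.36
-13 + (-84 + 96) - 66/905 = -971/905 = -1.07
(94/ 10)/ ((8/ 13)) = 611/ 40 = 15.28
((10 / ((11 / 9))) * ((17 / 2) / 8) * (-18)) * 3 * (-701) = 14479155 / 44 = 329071.70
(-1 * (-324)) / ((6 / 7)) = 378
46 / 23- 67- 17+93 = 11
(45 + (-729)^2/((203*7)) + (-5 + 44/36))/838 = 2655080/5358591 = 0.50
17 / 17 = 1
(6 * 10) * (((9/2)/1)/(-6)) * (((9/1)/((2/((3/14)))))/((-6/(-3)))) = -1215/56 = -21.70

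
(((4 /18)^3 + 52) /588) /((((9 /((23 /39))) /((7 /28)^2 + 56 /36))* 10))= 50797961 /54164466720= 0.00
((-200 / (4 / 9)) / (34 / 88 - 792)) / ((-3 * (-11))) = 0.02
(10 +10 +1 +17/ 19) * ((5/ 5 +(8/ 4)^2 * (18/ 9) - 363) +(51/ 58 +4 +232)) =-1412944/ 551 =-2564.33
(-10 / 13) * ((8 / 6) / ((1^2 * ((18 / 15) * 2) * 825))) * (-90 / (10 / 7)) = 14 / 429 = 0.03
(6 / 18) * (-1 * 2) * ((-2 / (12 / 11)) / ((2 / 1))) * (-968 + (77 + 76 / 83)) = -812647 / 1494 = -543.94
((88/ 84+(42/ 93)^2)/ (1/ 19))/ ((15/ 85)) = 8158334/ 60543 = 134.75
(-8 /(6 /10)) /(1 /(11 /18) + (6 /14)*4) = -1540 /387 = -3.98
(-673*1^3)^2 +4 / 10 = 2264647 / 5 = 452929.40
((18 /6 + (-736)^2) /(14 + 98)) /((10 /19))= 10292281 /1120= 9189.54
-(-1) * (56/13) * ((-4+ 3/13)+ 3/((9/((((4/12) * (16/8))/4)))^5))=-16.24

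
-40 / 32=-5 / 4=-1.25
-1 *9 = -9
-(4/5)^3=-64/125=-0.51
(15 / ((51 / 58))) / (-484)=-145 / 4114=-0.04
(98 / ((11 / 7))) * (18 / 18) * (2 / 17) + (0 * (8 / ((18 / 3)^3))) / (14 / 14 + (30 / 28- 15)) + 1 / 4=5675 / 748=7.59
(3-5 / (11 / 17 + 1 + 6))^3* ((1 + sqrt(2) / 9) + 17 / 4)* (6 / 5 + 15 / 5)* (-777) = -77776628517 / 351520-411516553* sqrt(2) / 87880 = -227880.40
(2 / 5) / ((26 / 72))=72 / 65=1.11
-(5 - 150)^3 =3048625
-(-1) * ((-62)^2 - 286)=3558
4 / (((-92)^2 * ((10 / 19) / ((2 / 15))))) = 19 / 158700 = 0.00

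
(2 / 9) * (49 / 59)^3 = 235298 / 1848411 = 0.13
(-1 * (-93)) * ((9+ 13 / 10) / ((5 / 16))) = 76632 / 25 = 3065.28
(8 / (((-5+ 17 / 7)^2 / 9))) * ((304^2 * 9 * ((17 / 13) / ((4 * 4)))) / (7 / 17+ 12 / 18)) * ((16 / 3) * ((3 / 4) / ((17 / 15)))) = 346421376 / 143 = 2422527.10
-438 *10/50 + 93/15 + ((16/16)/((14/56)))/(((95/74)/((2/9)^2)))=-625189/7695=-81.25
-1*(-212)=212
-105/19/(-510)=7/646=0.01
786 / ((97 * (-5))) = -786 / 485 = -1.62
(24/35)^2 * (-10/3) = -384/245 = -1.57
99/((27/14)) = 51.33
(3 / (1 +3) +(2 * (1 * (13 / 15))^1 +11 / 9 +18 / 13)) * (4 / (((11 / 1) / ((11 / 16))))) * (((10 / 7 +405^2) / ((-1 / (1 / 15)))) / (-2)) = 2735206307 / 393120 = 6957.69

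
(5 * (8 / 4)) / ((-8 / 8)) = -10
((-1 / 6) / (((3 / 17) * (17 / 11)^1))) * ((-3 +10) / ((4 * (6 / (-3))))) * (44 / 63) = 121 / 324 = 0.37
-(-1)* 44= 44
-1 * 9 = -9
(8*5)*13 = 520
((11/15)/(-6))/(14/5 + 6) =-1/72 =-0.01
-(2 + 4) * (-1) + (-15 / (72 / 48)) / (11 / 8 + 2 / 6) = 6 / 41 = 0.15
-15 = -15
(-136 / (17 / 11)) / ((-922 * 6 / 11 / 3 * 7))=242 / 3227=0.07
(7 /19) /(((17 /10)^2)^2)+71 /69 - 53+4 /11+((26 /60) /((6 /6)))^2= -18563860108457 /361336902300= -51.38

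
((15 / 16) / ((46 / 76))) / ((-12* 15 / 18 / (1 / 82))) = -57 / 30176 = -0.00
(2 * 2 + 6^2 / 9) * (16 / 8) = 16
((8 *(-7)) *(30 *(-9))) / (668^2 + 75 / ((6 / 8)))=3780 / 111581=0.03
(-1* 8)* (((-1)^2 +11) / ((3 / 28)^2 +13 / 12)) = -225792 / 2575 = -87.69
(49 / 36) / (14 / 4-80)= -0.02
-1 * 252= -252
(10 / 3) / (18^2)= 5 / 486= 0.01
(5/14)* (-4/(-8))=5/28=0.18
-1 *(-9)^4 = -6561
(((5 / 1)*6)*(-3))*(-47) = 4230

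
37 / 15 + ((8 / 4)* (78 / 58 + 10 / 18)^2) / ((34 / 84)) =39203141 / 1930095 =20.31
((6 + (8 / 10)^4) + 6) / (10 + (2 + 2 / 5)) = 3878 / 3875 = 1.00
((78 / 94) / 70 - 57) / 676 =-187491 / 2224040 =-0.08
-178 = -178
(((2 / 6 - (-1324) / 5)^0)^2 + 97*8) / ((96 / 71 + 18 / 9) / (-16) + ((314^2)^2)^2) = 11928 / 1450720660879107291797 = 0.00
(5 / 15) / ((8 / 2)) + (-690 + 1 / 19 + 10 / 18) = -471487 / 684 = -689.31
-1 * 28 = -28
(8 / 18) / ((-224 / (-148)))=37 / 126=0.29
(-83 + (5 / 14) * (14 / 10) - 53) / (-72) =271 / 144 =1.88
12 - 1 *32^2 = -1012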